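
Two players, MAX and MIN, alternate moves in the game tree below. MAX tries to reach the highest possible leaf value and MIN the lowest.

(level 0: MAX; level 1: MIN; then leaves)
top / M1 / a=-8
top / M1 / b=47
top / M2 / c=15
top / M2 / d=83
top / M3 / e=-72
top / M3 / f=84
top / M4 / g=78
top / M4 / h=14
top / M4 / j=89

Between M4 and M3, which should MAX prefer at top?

M4 (MIN): min(78, 14, 89) = 14
M3 (MIN): min(-72, 84) = -72
MAX prefers the higher value; M4=14, M3=-72. M4 is better since 14 > -72.

M4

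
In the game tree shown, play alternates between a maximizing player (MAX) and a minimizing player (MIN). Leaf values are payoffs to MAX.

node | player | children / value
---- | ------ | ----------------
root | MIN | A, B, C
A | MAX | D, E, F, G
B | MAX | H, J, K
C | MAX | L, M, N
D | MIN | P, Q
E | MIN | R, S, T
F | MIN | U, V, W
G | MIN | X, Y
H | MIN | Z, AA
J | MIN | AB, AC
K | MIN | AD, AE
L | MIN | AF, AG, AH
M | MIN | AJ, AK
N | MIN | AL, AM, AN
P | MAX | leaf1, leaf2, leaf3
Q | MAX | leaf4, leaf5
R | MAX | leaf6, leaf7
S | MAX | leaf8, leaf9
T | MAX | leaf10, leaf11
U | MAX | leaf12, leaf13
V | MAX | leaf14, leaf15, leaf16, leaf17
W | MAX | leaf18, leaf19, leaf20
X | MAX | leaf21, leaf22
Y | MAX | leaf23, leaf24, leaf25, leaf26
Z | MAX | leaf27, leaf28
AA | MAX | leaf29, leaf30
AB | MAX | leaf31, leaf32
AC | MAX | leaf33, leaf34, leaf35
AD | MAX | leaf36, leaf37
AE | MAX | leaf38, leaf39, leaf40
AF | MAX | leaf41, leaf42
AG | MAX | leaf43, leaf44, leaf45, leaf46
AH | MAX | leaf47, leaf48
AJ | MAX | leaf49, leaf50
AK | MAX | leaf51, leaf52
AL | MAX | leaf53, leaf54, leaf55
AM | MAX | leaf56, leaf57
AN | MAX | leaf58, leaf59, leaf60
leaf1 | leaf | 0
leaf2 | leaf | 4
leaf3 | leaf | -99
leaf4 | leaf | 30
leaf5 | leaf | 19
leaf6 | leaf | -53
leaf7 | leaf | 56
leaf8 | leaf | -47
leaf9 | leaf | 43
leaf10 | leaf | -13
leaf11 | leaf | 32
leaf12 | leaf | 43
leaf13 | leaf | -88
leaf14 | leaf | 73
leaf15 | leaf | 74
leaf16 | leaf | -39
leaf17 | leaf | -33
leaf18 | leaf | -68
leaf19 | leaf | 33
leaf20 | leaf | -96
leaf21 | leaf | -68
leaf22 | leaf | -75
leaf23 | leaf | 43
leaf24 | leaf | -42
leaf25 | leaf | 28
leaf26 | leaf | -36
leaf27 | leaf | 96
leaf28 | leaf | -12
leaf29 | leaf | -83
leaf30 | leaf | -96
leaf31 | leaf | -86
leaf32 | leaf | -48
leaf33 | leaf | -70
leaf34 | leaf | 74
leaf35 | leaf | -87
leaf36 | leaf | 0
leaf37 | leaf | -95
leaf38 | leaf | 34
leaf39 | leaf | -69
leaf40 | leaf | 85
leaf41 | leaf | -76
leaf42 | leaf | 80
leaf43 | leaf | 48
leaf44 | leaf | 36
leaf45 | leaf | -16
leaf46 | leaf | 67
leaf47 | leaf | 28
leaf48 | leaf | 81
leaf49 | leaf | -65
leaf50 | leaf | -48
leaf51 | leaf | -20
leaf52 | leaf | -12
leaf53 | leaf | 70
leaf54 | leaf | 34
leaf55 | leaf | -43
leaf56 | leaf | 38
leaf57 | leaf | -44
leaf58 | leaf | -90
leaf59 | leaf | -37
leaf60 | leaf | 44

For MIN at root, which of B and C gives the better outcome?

Z (MAX): max(96, -12) = 96
AA (MAX): max(-83, -96) = -83
H (MIN): min(96, -83) = -83
AB (MAX): max(-86, -48) = -48
AC (MAX): max(-70, 74, -87) = 74
J (MIN): min(-48, 74) = -48
AD (MAX): max(0, -95) = 0
AE (MAX): max(34, -69, 85) = 85
K (MIN): min(0, 85) = 0
B (MAX): max(-83, -48, 0) = 0
AF (MAX): max(-76, 80) = 80
AG (MAX): max(48, 36, -16, 67) = 67
AH (MAX): max(28, 81) = 81
L (MIN): min(80, 67, 81) = 67
AJ (MAX): max(-65, -48) = -48
AK (MAX): max(-20, -12) = -12
M (MIN): min(-48, -12) = -48
AL (MAX): max(70, 34, -43) = 70
AM (MAX): max(38, -44) = 38
AN (MAX): max(-90, -37, 44) = 44
N (MIN): min(70, 38, 44) = 38
C (MAX): max(67, -48, 38) = 67
MIN prefers the lower value; B=0, C=67. B is better since 0 < 67.

B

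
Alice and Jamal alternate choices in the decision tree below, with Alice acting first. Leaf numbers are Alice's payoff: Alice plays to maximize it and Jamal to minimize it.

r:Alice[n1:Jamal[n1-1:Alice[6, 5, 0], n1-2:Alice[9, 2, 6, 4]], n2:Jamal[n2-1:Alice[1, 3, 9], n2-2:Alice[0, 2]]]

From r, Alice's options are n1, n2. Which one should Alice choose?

n1

n1-1 (Alice): max(6, 5, 0) = 6
n1-2 (Alice): max(9, 2, 6, 4) = 9
n1 (Jamal): min(6, 9) = 6
n2-1 (Alice): max(1, 3, 9) = 9
n2-2 (Alice): max(0, 2) = 2
n2 (Jamal): min(9, 2) = 2
r (Alice): max(6, 2) = 6
Alice at r wants the highest of {n1=6, n2=2}, so chooses n1.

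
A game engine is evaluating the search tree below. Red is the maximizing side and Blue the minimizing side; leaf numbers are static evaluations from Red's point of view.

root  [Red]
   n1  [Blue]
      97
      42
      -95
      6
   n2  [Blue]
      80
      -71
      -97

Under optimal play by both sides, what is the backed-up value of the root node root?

n1 (Blue): min(97, 42, -95, 6) = -95
n2 (Blue): min(80, -71, -97) = -97
root (Red): max(-95, -97) = -95

-95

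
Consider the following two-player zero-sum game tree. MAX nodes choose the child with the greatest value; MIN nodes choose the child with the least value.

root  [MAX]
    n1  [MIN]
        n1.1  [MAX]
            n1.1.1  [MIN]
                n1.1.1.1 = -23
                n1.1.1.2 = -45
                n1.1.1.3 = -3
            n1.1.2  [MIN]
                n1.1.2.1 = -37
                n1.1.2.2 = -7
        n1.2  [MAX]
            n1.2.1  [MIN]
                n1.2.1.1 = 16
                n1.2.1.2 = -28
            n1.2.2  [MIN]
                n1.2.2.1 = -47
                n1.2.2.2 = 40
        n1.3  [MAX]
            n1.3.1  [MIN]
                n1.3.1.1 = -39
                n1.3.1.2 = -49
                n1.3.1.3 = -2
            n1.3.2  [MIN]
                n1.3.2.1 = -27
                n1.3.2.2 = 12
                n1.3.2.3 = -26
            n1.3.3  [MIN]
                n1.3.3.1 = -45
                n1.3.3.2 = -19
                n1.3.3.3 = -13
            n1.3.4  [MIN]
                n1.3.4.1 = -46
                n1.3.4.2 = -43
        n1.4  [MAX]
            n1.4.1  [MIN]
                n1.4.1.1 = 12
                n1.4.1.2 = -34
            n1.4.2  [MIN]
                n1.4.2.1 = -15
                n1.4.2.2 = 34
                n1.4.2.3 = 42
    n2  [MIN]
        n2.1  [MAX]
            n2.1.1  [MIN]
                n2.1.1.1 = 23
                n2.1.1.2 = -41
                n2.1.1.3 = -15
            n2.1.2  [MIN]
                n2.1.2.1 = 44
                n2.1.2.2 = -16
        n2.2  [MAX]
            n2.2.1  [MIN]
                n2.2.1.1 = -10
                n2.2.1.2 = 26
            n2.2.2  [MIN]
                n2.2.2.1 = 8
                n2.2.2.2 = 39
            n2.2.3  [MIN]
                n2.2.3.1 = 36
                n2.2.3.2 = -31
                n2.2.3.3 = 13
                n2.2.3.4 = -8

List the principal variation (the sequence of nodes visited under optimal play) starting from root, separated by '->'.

n1.1.1 (MIN): min(-23, -45, -3) = -45
n1.1.2 (MIN): min(-37, -7) = -37
n1.1 (MAX): max(-45, -37) = -37
n1.2.1 (MIN): min(16, -28) = -28
n1.2.2 (MIN): min(-47, 40) = -47
n1.2 (MAX): max(-28, -47) = -28
n1.3.1 (MIN): min(-39, -49, -2) = -49
n1.3.2 (MIN): min(-27, 12, -26) = -27
n1.3.3 (MIN): min(-45, -19, -13) = -45
n1.3.4 (MIN): min(-46, -43) = -46
n1.3 (MAX): max(-49, -27, -45, -46) = -27
n1.4.1 (MIN): min(12, -34) = -34
n1.4.2 (MIN): min(-15, 34, 42) = -15
n1.4 (MAX): max(-34, -15) = -15
n1 (MIN): min(-37, -28, -27, -15) = -37
n2.1.1 (MIN): min(23, -41, -15) = -41
n2.1.2 (MIN): min(44, -16) = -16
n2.1 (MAX): max(-41, -16) = -16
n2.2.1 (MIN): min(-10, 26) = -10
n2.2.2 (MIN): min(8, 39) = 8
n2.2.3 (MIN): min(36, -31, 13, -8) = -31
n2.2 (MAX): max(-10, 8, -31) = 8
n2 (MIN): min(-16, 8) = -16
root (MAX): max(-37, -16) = -16
At root, MAX picks n2 (highest: -16).
At n2, MIN picks n2.1 (lowest: -16).
At n2.1, MAX picks n2.1.2 (highest: -16).
At n2.1.2, MIN picks n2.1.2.2 (lowest: -16).
Terminal value -16.

root -> n2 -> n2.1 -> n2.1.2 -> n2.1.2.2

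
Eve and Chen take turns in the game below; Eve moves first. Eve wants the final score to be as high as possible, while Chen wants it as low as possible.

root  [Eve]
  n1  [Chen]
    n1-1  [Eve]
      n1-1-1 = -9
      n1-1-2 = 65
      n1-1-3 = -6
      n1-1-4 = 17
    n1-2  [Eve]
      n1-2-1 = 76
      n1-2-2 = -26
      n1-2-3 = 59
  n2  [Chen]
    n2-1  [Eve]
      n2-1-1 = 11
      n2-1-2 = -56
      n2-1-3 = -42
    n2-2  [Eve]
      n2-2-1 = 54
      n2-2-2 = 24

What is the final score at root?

65

n1-1 (Eve): max(-9, 65, -6, 17) = 65
n1-2 (Eve): max(76, -26, 59) = 76
n1 (Chen): min(65, 76) = 65
n2-1 (Eve): max(11, -56, -42) = 11
n2-2 (Eve): max(54, 24) = 54
n2 (Chen): min(11, 54) = 11
root (Eve): max(65, 11) = 65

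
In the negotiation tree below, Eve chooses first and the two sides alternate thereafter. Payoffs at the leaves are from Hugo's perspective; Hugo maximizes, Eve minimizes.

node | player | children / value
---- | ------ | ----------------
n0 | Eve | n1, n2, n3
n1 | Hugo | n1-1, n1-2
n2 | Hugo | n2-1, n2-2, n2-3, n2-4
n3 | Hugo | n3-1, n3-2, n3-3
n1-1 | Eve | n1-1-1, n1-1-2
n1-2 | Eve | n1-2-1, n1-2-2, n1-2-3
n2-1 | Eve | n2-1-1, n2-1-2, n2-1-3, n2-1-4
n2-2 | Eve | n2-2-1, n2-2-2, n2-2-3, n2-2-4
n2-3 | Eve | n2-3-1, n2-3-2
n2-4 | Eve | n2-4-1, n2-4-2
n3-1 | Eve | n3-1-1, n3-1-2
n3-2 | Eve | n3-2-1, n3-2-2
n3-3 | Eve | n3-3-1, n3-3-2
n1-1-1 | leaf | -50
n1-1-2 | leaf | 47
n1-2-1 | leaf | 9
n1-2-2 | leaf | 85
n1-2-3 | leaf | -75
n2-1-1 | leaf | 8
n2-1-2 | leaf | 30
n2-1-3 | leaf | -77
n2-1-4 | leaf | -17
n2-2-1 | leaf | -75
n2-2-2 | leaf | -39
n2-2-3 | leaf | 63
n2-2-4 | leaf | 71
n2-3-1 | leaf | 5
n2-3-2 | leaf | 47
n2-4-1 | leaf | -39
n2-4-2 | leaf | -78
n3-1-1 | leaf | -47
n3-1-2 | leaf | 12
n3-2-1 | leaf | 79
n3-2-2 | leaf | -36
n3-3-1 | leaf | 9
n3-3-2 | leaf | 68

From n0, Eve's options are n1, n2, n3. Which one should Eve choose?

n1

n1-1 (Eve): min(-50, 47) = -50
n1-2 (Eve): min(9, 85, -75) = -75
n1 (Hugo): max(-50, -75) = -50
n2-1 (Eve): min(8, 30, -77, -17) = -77
n2-2 (Eve): min(-75, -39, 63, 71) = -75
n2-3 (Eve): min(5, 47) = 5
n2-4 (Eve): min(-39, -78) = -78
n2 (Hugo): max(-77, -75, 5, -78) = 5
n3-1 (Eve): min(-47, 12) = -47
n3-2 (Eve): min(79, -36) = -36
n3-3 (Eve): min(9, 68) = 9
n3 (Hugo): max(-47, -36, 9) = 9
n0 (Eve): min(-50, 5, 9) = -50
Eve at n0 wants the lowest of {n1=-50, n2=5, n3=9}, so chooses n1.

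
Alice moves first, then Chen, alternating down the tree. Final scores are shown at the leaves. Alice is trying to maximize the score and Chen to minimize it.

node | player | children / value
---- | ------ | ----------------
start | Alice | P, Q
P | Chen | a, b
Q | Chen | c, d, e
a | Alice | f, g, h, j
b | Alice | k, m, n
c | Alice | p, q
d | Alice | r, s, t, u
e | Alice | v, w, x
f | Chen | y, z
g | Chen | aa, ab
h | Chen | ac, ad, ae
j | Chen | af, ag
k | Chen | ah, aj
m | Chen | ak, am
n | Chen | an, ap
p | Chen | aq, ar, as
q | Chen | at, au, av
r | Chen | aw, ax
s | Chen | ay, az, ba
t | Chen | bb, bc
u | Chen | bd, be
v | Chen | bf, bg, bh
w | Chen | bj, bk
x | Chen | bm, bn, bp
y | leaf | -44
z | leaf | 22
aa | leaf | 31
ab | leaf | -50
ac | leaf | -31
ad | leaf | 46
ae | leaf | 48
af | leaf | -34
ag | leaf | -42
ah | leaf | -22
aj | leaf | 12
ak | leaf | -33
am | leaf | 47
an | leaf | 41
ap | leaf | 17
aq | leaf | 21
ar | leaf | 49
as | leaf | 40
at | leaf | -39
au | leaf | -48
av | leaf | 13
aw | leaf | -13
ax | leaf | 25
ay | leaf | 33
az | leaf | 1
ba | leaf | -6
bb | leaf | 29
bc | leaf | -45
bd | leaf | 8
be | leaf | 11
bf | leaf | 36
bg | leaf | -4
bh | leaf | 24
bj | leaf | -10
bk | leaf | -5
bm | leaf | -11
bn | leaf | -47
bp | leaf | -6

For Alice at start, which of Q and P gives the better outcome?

p (Chen): min(21, 49, 40) = 21
q (Chen): min(-39, -48, 13) = -48
c (Alice): max(21, -48) = 21
r (Chen): min(-13, 25) = -13
s (Chen): min(33, 1, -6) = -6
t (Chen): min(29, -45) = -45
u (Chen): min(8, 11) = 8
d (Alice): max(-13, -6, -45, 8) = 8
v (Chen): min(36, -4, 24) = -4
w (Chen): min(-10, -5) = -10
x (Chen): min(-11, -47, -6) = -47
e (Alice): max(-4, -10, -47) = -4
Q (Chen): min(21, 8, -4) = -4
f (Chen): min(-44, 22) = -44
g (Chen): min(31, -50) = -50
h (Chen): min(-31, 46, 48) = -31
j (Chen): min(-34, -42) = -42
a (Alice): max(-44, -50, -31, -42) = -31
k (Chen): min(-22, 12) = -22
m (Chen): min(-33, 47) = -33
n (Chen): min(41, 17) = 17
b (Alice): max(-22, -33, 17) = 17
P (Chen): min(-31, 17) = -31
Alice prefers the higher value; Q=-4, P=-31. Q is better since -4 > -31.

Q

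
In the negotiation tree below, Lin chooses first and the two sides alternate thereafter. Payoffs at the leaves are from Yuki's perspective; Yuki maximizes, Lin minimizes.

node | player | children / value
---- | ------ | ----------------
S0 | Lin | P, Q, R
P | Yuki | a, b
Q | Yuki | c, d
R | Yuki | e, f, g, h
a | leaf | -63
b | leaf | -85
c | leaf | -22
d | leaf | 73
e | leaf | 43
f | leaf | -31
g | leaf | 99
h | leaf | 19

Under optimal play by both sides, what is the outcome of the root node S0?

P (Yuki): max(-63, -85) = -63
Q (Yuki): max(-22, 73) = 73
R (Yuki): max(43, -31, 99, 19) = 99
S0 (Lin): min(-63, 73, 99) = -63

-63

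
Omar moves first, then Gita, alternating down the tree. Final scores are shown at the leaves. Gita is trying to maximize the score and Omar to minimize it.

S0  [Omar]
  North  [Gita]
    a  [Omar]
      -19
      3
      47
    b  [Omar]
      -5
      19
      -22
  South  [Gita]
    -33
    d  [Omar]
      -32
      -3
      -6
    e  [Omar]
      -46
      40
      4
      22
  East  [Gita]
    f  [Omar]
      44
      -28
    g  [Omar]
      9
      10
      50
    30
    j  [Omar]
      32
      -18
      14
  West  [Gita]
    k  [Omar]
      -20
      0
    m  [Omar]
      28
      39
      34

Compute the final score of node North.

-19

a (Omar): min(-19, 3, 47) = -19
b (Omar): min(-5, 19, -22) = -22
North (Gita): max(-19, -22) = -19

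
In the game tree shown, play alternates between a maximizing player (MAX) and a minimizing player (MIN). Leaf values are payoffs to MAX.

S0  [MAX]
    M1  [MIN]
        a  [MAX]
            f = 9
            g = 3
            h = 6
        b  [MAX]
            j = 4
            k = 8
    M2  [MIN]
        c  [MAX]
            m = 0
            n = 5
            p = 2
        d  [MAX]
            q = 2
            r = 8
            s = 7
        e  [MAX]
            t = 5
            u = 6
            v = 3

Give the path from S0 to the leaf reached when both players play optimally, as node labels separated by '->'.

a (MAX): max(9, 3, 6) = 9
b (MAX): max(4, 8) = 8
M1 (MIN): min(9, 8) = 8
c (MAX): max(0, 5, 2) = 5
d (MAX): max(2, 8, 7) = 8
e (MAX): max(5, 6, 3) = 6
M2 (MIN): min(5, 8, 6) = 5
S0 (MAX): max(8, 5) = 8
At S0, MAX picks M1 (highest: 8).
At M1, MIN picks b (lowest: 8).
At b, MAX picks k (highest: 8).
Terminal value 8.

S0 -> M1 -> b -> k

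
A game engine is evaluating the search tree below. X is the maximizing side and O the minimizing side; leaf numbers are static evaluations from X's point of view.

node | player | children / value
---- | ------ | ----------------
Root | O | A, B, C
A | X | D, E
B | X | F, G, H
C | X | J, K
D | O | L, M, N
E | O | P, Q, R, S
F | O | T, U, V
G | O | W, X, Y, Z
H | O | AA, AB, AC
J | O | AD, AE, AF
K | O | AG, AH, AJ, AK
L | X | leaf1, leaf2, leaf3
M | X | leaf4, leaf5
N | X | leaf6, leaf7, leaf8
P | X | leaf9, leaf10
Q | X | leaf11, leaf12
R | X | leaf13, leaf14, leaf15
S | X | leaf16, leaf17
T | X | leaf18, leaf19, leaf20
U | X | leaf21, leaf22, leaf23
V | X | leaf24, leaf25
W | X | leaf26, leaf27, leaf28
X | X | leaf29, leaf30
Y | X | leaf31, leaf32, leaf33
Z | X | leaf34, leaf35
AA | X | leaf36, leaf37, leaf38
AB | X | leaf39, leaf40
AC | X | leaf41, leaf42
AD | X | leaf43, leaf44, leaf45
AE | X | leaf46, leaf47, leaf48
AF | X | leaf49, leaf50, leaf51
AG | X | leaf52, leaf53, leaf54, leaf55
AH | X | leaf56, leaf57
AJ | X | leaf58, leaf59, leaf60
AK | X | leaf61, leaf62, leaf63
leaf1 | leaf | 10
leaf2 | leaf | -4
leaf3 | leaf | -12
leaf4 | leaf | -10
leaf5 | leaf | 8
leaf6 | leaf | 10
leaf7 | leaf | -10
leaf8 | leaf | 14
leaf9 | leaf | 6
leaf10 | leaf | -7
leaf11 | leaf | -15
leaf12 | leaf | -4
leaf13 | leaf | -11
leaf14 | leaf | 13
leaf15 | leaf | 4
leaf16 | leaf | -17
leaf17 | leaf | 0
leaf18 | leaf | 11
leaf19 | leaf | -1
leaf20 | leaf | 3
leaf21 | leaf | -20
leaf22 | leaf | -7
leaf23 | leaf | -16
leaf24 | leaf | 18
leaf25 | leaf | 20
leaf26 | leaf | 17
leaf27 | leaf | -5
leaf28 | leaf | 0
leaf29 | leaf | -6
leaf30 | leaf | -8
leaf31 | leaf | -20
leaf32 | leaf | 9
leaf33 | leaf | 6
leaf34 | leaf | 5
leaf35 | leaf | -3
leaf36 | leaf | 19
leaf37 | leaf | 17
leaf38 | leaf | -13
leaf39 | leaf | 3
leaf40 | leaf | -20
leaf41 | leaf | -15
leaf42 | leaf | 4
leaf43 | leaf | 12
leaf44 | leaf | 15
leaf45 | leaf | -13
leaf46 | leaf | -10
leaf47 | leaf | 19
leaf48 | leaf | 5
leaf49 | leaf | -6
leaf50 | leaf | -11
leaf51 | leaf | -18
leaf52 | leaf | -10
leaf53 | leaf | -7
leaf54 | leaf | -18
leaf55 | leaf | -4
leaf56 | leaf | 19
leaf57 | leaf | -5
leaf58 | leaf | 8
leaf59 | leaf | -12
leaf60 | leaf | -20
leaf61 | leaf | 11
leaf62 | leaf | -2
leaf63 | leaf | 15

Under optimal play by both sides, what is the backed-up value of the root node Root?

L (X): max(10, -4, -12) = 10
M (X): max(-10, 8) = 8
N (X): max(10, -10, 14) = 14
D (O): min(10, 8, 14) = 8
P (X): max(6, -7) = 6
Q (X): max(-15, -4) = -4
R (X): max(-11, 13, 4) = 13
S (X): max(-17, 0) = 0
E (O): min(6, -4, 13, 0) = -4
A (X): max(8, -4) = 8
T (X): max(11, -1, 3) = 11
U (X): max(-20, -7, -16) = -7
V (X): max(18, 20) = 20
F (O): min(11, -7, 20) = -7
W (X): max(17, -5, 0) = 17
X (X): max(-6, -8) = -6
Y (X): max(-20, 9, 6) = 9
Z (X): max(5, -3) = 5
G (O): min(17, -6, 9, 5) = -6
AA (X): max(19, 17, -13) = 19
AB (X): max(3, -20) = 3
AC (X): max(-15, 4) = 4
H (O): min(19, 3, 4) = 3
B (X): max(-7, -6, 3) = 3
AD (X): max(12, 15, -13) = 15
AE (X): max(-10, 19, 5) = 19
AF (X): max(-6, -11, -18) = -6
J (O): min(15, 19, -6) = -6
AG (X): max(-10, -7, -18, -4) = -4
AH (X): max(19, -5) = 19
AJ (X): max(8, -12, -20) = 8
AK (X): max(11, -2, 15) = 15
K (O): min(-4, 19, 8, 15) = -4
C (X): max(-6, -4) = -4
Root (O): min(8, 3, -4) = -4

-4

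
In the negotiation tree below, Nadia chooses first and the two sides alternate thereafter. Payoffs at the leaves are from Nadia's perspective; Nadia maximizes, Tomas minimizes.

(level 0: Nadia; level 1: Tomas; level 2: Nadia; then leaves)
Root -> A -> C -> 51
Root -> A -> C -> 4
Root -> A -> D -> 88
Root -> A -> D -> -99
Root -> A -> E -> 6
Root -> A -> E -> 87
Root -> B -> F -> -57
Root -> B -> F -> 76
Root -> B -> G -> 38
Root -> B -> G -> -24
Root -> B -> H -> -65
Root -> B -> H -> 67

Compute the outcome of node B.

F (Nadia): max(-57, 76) = 76
G (Nadia): max(38, -24) = 38
H (Nadia): max(-65, 67) = 67
B (Tomas): min(76, 38, 67) = 38

38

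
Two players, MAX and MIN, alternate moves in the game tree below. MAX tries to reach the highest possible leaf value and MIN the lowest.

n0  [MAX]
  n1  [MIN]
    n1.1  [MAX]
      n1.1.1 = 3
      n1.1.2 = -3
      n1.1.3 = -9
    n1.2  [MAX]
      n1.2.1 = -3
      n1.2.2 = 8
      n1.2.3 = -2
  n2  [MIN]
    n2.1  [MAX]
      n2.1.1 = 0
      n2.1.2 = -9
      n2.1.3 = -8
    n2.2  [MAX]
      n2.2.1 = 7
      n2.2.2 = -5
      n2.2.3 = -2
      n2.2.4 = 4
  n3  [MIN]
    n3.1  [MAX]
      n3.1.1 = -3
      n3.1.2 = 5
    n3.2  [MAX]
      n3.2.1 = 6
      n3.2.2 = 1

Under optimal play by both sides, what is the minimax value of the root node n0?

n1.1 (MAX): max(3, -3, -9) = 3
n1.2 (MAX): max(-3, 8, -2) = 8
n1 (MIN): min(3, 8) = 3
n2.1 (MAX): max(0, -9, -8) = 0
n2.2 (MAX): max(7, -5, -2, 4) = 7
n2 (MIN): min(0, 7) = 0
n3.1 (MAX): max(-3, 5) = 5
n3.2 (MAX): max(6, 1) = 6
n3 (MIN): min(5, 6) = 5
n0 (MAX): max(3, 0, 5) = 5

5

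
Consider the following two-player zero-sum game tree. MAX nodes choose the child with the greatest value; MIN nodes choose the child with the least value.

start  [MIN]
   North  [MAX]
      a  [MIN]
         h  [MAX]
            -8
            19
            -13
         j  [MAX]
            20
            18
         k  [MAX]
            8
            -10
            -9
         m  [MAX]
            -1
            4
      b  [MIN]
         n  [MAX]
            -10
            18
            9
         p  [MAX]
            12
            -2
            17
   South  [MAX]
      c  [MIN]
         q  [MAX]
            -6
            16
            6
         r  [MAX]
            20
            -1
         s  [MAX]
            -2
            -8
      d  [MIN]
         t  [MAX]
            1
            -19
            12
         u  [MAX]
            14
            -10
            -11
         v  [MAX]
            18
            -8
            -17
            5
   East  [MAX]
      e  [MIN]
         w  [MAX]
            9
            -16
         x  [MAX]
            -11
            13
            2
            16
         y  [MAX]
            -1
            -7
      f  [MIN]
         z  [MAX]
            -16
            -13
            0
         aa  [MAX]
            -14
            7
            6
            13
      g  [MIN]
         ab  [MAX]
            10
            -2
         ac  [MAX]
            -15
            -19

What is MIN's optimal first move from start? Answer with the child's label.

East

h (MAX): max(-8, 19, -13) = 19
j (MAX): max(20, 18) = 20
k (MAX): max(8, -10, -9) = 8
m (MAX): max(-1, 4) = 4
a (MIN): min(19, 20, 8, 4) = 4
n (MAX): max(-10, 18, 9) = 18
p (MAX): max(12, -2, 17) = 17
b (MIN): min(18, 17) = 17
North (MAX): max(4, 17) = 17
q (MAX): max(-6, 16, 6) = 16
r (MAX): max(20, -1) = 20
s (MAX): max(-2, -8) = -2
c (MIN): min(16, 20, -2) = -2
t (MAX): max(1, -19, 12) = 12
u (MAX): max(14, -10, -11) = 14
v (MAX): max(18, -8, -17, 5) = 18
d (MIN): min(12, 14, 18) = 12
South (MAX): max(-2, 12) = 12
w (MAX): max(9, -16) = 9
x (MAX): max(-11, 13, 2, 16) = 16
y (MAX): max(-1, -7) = -1
e (MIN): min(9, 16, -1) = -1
z (MAX): max(-16, -13, 0) = 0
aa (MAX): max(-14, 7, 6, 13) = 13
f (MIN): min(0, 13) = 0
ab (MAX): max(10, -2) = 10
ac (MAX): max(-15, -19) = -15
g (MIN): min(10, -15) = -15
East (MAX): max(-1, 0, -15) = 0
start (MIN): min(17, 12, 0) = 0
MIN at start wants the lowest of {North=17, South=12, East=0}, so chooses East.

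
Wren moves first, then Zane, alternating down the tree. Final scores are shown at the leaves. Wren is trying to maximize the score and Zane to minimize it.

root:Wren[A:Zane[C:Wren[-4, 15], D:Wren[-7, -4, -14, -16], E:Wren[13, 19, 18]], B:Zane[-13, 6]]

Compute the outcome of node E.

19

E (Wren): max(13, 19, 18) = 19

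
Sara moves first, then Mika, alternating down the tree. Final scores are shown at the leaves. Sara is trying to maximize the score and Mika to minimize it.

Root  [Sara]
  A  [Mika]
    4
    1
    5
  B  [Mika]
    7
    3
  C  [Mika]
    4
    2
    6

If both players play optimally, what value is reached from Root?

A (Mika): min(4, 1, 5) = 1
B (Mika): min(7, 3) = 3
C (Mika): min(4, 2, 6) = 2
Root (Sara): max(1, 3, 2) = 3

3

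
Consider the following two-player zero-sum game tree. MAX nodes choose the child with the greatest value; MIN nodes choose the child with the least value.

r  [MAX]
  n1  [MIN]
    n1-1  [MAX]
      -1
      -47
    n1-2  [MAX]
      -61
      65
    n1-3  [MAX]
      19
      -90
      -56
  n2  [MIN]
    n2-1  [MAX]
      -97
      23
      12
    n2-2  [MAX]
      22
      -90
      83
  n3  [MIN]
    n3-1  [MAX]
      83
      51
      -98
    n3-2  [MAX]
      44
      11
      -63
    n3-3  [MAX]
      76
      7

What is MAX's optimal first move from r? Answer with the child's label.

n3

n1-1 (MAX): max(-1, -47) = -1
n1-2 (MAX): max(-61, 65) = 65
n1-3 (MAX): max(19, -90, -56) = 19
n1 (MIN): min(-1, 65, 19) = -1
n2-1 (MAX): max(-97, 23, 12) = 23
n2-2 (MAX): max(22, -90, 83) = 83
n2 (MIN): min(23, 83) = 23
n3-1 (MAX): max(83, 51, -98) = 83
n3-2 (MAX): max(44, 11, -63) = 44
n3-3 (MAX): max(76, 7) = 76
n3 (MIN): min(83, 44, 76) = 44
r (MAX): max(-1, 23, 44) = 44
MAX at r wants the highest of {n1=-1, n2=23, n3=44}, so chooses n3.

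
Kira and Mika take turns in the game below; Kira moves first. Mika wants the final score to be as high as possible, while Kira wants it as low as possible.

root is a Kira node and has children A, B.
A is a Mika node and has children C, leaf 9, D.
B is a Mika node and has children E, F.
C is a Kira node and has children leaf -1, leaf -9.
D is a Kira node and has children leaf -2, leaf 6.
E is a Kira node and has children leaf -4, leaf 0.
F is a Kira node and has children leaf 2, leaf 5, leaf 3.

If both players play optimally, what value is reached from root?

C (Kira): min(-1, -9) = -9
D (Kira): min(-2, 6) = -2
A (Mika): max(-9, 9, -2) = 9
E (Kira): min(-4, 0) = -4
F (Kira): min(2, 5, 3) = 2
B (Mika): max(-4, 2) = 2
root (Kira): min(9, 2) = 2

2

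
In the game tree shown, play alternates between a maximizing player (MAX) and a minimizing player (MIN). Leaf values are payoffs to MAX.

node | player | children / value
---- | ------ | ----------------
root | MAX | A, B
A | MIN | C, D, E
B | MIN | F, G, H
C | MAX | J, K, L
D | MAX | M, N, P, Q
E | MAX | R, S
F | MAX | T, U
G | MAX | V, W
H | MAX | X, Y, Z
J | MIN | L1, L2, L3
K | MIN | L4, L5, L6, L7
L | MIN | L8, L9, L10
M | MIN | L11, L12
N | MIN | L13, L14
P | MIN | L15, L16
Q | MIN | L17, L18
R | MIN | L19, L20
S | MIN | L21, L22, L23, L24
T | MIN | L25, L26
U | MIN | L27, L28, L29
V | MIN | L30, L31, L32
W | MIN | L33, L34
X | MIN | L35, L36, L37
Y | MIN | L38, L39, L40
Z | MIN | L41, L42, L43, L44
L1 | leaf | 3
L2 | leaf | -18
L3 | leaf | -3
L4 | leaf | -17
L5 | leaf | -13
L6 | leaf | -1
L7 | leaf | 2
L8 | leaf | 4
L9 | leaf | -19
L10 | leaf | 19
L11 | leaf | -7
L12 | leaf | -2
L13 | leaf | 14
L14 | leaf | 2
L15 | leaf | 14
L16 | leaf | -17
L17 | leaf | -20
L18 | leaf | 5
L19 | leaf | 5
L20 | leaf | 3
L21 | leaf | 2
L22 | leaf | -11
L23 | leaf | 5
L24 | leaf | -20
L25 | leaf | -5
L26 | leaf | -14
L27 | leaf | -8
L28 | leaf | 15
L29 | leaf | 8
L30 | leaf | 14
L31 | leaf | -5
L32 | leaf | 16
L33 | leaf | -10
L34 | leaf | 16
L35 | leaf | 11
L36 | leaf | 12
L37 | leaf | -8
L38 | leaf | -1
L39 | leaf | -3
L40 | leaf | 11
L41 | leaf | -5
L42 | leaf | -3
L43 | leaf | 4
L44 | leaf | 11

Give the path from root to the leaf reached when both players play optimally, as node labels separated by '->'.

root -> B -> F -> U -> L27

J (MIN): min(3, -18, -3) = -18
K (MIN): min(-17, -13, -1, 2) = -17
L (MIN): min(4, -19, 19) = -19
C (MAX): max(-18, -17, -19) = -17
M (MIN): min(-7, -2) = -7
N (MIN): min(14, 2) = 2
P (MIN): min(14, -17) = -17
Q (MIN): min(-20, 5) = -20
D (MAX): max(-7, 2, -17, -20) = 2
R (MIN): min(5, 3) = 3
S (MIN): min(2, -11, 5, -20) = -20
E (MAX): max(3, -20) = 3
A (MIN): min(-17, 2, 3) = -17
T (MIN): min(-5, -14) = -14
U (MIN): min(-8, 15, 8) = -8
F (MAX): max(-14, -8) = -8
V (MIN): min(14, -5, 16) = -5
W (MIN): min(-10, 16) = -10
G (MAX): max(-5, -10) = -5
X (MIN): min(11, 12, -8) = -8
Y (MIN): min(-1, -3, 11) = -3
Z (MIN): min(-5, -3, 4, 11) = -5
H (MAX): max(-8, -3, -5) = -3
B (MIN): min(-8, -5, -3) = -8
root (MAX): max(-17, -8) = -8
At root, MAX picks B (highest: -8).
At B, MIN picks F (lowest: -8).
At F, MAX picks U (highest: -8).
At U, MIN picks L27 (lowest: -8).
Terminal value -8.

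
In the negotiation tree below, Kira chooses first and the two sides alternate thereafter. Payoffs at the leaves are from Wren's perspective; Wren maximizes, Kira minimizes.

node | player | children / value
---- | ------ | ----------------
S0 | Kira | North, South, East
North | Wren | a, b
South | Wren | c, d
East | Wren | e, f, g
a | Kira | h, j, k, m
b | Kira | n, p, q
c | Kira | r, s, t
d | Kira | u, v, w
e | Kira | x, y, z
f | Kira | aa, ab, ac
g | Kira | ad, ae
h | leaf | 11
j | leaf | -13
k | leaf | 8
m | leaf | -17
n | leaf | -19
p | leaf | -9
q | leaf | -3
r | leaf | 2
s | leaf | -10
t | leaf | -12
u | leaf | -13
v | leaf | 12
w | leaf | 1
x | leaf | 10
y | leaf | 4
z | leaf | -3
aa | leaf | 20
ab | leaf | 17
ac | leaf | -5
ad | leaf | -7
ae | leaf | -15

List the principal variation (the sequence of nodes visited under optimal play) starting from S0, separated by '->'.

S0 -> North -> a -> m

a (Kira): min(11, -13, 8, -17) = -17
b (Kira): min(-19, -9, -3) = -19
North (Wren): max(-17, -19) = -17
c (Kira): min(2, -10, -12) = -12
d (Kira): min(-13, 12, 1) = -13
South (Wren): max(-12, -13) = -12
e (Kira): min(10, 4, -3) = -3
f (Kira): min(20, 17, -5) = -5
g (Kira): min(-7, -15) = -15
East (Wren): max(-3, -5, -15) = -3
S0 (Kira): min(-17, -12, -3) = -17
At S0, Kira picks North (lowest: -17).
At North, Wren picks a (highest: -17).
At a, Kira picks m (lowest: -17).
Terminal value -17.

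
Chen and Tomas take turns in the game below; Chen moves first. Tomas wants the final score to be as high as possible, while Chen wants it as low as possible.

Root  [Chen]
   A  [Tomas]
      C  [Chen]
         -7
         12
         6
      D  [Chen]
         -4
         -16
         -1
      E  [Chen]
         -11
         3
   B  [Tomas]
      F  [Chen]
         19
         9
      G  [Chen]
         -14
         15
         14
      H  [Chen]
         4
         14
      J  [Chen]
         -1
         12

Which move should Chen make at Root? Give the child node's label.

C (Chen): min(-7, 12, 6) = -7
D (Chen): min(-4, -16, -1) = -16
E (Chen): min(-11, 3) = -11
A (Tomas): max(-7, -16, -11) = -7
F (Chen): min(19, 9) = 9
G (Chen): min(-14, 15, 14) = -14
H (Chen): min(4, 14) = 4
J (Chen): min(-1, 12) = -1
B (Tomas): max(9, -14, 4, -1) = 9
Root (Chen): min(-7, 9) = -7
Chen at Root wants the lowest of {A=-7, B=9}, so chooses A.

A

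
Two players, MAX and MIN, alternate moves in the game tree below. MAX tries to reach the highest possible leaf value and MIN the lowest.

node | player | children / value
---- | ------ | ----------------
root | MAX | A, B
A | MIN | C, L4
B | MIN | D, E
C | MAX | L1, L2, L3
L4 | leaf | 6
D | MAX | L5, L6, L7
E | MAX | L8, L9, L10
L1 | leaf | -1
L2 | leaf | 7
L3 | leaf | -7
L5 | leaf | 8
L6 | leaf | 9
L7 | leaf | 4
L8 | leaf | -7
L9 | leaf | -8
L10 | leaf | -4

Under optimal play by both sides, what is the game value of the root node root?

6

C (MAX): max(-1, 7, -7) = 7
A (MIN): min(7, 6) = 6
D (MAX): max(8, 9, 4) = 9
E (MAX): max(-7, -8, -4) = -4
B (MIN): min(9, -4) = -4
root (MAX): max(6, -4) = 6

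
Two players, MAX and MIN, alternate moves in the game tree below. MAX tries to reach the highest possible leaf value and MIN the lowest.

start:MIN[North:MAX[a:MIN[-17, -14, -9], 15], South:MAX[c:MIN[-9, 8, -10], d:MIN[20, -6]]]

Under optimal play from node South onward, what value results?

c (MIN): min(-9, 8, -10) = -10
d (MIN): min(20, -6) = -6
South (MAX): max(-10, -6) = -6

-6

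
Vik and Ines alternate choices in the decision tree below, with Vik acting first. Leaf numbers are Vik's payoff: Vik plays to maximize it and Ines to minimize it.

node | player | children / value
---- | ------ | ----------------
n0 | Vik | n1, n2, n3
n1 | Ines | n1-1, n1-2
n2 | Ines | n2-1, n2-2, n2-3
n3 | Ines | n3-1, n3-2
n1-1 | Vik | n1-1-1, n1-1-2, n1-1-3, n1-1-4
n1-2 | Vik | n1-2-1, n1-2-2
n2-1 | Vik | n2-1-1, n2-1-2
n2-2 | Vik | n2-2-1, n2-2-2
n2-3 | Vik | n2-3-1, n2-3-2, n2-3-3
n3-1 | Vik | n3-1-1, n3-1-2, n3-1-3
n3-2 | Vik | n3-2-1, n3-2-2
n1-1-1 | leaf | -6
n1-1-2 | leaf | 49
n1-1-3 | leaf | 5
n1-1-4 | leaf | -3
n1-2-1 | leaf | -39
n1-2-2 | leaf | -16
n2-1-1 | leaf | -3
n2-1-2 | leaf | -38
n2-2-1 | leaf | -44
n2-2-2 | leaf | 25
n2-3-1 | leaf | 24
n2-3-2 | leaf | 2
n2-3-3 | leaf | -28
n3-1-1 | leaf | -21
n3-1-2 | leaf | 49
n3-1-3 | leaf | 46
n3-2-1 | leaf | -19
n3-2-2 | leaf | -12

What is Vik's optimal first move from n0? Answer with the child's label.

n2

n1-1 (Vik): max(-6, 49, 5, -3) = 49
n1-2 (Vik): max(-39, -16) = -16
n1 (Ines): min(49, -16) = -16
n2-1 (Vik): max(-3, -38) = -3
n2-2 (Vik): max(-44, 25) = 25
n2-3 (Vik): max(24, 2, -28) = 24
n2 (Ines): min(-3, 25, 24) = -3
n3-1 (Vik): max(-21, 49, 46) = 49
n3-2 (Vik): max(-19, -12) = -12
n3 (Ines): min(49, -12) = -12
n0 (Vik): max(-16, -3, -12) = -3
Vik at n0 wants the highest of {n1=-16, n2=-3, n3=-12}, so chooses n2.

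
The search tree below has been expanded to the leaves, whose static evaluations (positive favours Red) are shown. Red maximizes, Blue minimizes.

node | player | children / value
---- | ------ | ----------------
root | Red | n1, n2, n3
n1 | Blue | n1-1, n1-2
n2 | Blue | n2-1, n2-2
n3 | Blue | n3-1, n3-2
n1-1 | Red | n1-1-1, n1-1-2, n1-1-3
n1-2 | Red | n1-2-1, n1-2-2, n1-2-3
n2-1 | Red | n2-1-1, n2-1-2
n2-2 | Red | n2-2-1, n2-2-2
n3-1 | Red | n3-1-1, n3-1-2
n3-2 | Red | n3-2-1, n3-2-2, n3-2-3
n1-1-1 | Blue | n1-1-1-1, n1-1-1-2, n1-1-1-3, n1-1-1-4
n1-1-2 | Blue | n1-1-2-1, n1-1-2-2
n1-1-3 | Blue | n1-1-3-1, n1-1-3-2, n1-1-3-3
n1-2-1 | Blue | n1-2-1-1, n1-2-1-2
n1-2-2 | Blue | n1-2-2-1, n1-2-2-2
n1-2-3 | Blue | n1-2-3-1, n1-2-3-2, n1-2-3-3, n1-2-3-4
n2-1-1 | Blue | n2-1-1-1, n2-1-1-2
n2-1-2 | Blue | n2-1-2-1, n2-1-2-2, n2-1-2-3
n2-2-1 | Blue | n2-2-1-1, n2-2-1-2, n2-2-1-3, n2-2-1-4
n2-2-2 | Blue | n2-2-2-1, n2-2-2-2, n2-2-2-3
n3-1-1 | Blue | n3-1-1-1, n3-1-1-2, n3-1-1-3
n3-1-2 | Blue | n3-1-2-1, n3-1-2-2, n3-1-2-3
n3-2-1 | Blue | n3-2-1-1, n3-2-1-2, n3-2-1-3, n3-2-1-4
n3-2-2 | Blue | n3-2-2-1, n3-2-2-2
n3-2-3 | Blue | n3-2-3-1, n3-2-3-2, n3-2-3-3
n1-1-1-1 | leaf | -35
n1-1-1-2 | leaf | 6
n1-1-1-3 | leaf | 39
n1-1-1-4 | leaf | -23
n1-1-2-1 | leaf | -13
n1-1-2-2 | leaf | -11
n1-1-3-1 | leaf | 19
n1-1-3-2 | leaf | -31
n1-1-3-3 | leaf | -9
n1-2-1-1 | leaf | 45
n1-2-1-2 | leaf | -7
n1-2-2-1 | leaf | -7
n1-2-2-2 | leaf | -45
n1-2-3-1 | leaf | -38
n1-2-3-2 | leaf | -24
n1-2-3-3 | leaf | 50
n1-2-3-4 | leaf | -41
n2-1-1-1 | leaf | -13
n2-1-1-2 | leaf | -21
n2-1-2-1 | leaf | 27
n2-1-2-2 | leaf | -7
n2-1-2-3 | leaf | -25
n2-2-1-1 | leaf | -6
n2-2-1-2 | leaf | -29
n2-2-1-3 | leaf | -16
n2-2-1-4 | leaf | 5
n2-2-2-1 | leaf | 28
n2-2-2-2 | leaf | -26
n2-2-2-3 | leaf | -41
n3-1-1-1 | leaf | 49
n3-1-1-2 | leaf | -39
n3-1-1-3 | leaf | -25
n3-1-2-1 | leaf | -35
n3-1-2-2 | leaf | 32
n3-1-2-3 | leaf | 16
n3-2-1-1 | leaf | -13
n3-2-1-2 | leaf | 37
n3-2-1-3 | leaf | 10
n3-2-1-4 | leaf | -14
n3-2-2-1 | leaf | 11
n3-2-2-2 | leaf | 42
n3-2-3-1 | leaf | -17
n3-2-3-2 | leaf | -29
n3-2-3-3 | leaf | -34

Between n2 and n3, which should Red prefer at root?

n2

n2-1-1 (Blue): min(-13, -21) = -21
n2-1-2 (Blue): min(27, -7, -25) = -25
n2-1 (Red): max(-21, -25) = -21
n2-2-1 (Blue): min(-6, -29, -16, 5) = -29
n2-2-2 (Blue): min(28, -26, -41) = -41
n2-2 (Red): max(-29, -41) = -29
n2 (Blue): min(-21, -29) = -29
n3-1-1 (Blue): min(49, -39, -25) = -39
n3-1-2 (Blue): min(-35, 32, 16) = -35
n3-1 (Red): max(-39, -35) = -35
n3-2-1 (Blue): min(-13, 37, 10, -14) = -14
n3-2-2 (Blue): min(11, 42) = 11
n3-2-3 (Blue): min(-17, -29, -34) = -34
n3-2 (Red): max(-14, 11, -34) = 11
n3 (Blue): min(-35, 11) = -35
Red prefers the higher value; n2=-29, n3=-35. n2 is better since -29 > -35.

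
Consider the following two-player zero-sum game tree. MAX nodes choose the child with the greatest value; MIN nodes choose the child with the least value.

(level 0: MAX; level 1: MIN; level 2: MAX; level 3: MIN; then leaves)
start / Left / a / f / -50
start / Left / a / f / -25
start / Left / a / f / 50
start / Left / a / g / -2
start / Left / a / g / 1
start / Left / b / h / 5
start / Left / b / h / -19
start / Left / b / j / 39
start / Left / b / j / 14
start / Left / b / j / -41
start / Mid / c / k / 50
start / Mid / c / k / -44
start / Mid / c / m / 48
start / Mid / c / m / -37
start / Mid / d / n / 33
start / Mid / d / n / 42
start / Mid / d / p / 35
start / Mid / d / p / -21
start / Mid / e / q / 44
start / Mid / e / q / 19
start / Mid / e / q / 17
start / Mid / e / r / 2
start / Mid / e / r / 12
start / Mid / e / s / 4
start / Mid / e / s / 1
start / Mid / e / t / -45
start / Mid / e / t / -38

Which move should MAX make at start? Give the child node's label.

f (MIN): min(-50, -25, 50) = -50
g (MIN): min(-2, 1) = -2
a (MAX): max(-50, -2) = -2
h (MIN): min(5, -19) = -19
j (MIN): min(39, 14, -41) = -41
b (MAX): max(-19, -41) = -19
Left (MIN): min(-2, -19) = -19
k (MIN): min(50, -44) = -44
m (MIN): min(48, -37) = -37
c (MAX): max(-44, -37) = -37
n (MIN): min(33, 42) = 33
p (MIN): min(35, -21) = -21
d (MAX): max(33, -21) = 33
q (MIN): min(44, 19, 17) = 17
r (MIN): min(2, 12) = 2
s (MIN): min(4, 1) = 1
t (MIN): min(-45, -38) = -45
e (MAX): max(17, 2, 1, -45) = 17
Mid (MIN): min(-37, 33, 17) = -37
start (MAX): max(-19, -37) = -19
MAX at start wants the highest of {Left=-19, Mid=-37}, so chooses Left.

Left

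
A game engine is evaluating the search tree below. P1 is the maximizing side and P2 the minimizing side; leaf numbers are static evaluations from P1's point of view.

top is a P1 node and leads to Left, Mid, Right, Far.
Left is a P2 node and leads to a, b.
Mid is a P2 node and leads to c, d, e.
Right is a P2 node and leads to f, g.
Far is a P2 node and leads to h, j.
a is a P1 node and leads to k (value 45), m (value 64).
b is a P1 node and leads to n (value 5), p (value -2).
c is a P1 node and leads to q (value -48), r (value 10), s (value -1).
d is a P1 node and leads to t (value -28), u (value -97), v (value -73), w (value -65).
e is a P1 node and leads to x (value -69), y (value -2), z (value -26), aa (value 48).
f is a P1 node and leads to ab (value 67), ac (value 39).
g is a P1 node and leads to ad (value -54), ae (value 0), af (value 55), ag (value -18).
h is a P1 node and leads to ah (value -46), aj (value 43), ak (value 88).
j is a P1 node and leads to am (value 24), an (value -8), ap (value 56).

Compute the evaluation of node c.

10

c (P1): max(-48, 10, -1) = 10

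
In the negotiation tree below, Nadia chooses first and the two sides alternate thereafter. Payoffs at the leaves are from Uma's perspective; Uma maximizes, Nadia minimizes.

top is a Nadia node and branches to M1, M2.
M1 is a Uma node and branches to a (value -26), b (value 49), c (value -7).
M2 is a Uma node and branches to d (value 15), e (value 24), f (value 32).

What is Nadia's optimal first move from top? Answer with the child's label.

M2

M1 (Uma): max(-26, 49, -7) = 49
M2 (Uma): max(15, 24, 32) = 32
top (Nadia): min(49, 32) = 32
Nadia at top wants the lowest of {M1=49, M2=32}, so chooses M2.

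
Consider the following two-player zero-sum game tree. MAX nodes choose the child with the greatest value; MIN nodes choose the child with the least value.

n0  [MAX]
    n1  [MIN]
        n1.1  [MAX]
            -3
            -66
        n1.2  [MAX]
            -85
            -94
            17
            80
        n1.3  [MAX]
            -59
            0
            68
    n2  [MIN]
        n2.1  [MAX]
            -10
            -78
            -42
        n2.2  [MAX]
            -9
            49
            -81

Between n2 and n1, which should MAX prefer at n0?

n2.1 (MAX): max(-10, -78, -42) = -10
n2.2 (MAX): max(-9, 49, -81) = 49
n2 (MIN): min(-10, 49) = -10
n1.1 (MAX): max(-3, -66) = -3
n1.2 (MAX): max(-85, -94, 17, 80) = 80
n1.3 (MAX): max(-59, 0, 68) = 68
n1 (MIN): min(-3, 80, 68) = -3
MAX prefers the higher value; n2=-10, n1=-3. n1 is better since -3 > -10.

n1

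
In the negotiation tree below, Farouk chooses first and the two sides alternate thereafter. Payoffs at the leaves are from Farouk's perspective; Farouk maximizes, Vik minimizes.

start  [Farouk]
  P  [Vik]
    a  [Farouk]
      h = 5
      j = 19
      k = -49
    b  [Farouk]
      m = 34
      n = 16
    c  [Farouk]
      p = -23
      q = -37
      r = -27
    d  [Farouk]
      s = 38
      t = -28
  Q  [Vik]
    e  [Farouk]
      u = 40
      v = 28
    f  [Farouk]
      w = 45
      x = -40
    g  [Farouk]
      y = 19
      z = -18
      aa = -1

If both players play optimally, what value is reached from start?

19

a (Farouk): max(5, 19, -49) = 19
b (Farouk): max(34, 16) = 34
c (Farouk): max(-23, -37, -27) = -23
d (Farouk): max(38, -28) = 38
P (Vik): min(19, 34, -23, 38) = -23
e (Farouk): max(40, 28) = 40
f (Farouk): max(45, -40) = 45
g (Farouk): max(19, -18, -1) = 19
Q (Vik): min(40, 45, 19) = 19
start (Farouk): max(-23, 19) = 19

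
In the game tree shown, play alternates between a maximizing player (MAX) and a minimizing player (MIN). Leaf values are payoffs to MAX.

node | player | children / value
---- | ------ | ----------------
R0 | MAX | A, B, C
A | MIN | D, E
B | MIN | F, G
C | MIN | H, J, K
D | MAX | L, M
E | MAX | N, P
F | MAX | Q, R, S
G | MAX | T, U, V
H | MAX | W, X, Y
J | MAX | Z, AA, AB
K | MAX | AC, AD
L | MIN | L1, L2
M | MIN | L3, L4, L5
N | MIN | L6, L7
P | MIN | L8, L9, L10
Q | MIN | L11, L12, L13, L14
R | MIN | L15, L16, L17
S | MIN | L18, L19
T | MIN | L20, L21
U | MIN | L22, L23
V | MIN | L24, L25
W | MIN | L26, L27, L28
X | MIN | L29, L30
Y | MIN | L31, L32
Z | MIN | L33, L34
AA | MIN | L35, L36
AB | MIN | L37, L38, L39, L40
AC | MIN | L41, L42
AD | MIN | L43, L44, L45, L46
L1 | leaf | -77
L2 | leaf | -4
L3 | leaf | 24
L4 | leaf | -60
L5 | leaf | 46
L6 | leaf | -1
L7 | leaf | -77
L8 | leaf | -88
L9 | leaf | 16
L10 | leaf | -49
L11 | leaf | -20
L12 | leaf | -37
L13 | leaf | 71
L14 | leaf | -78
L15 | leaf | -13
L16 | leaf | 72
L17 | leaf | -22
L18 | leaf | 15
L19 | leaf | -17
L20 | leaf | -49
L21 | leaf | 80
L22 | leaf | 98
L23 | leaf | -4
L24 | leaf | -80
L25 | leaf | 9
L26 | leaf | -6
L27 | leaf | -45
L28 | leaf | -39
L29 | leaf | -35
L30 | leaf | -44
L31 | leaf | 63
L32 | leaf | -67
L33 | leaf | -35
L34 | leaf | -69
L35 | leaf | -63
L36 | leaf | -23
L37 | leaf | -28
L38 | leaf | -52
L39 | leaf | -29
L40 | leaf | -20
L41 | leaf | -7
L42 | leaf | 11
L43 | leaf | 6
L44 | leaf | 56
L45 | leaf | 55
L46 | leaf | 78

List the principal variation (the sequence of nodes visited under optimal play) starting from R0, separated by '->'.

L (MIN): min(-77, -4) = -77
M (MIN): min(24, -60, 46) = -60
D (MAX): max(-77, -60) = -60
N (MIN): min(-1, -77) = -77
P (MIN): min(-88, 16, -49) = -88
E (MAX): max(-77, -88) = -77
A (MIN): min(-60, -77) = -77
Q (MIN): min(-20, -37, 71, -78) = -78
R (MIN): min(-13, 72, -22) = -22
S (MIN): min(15, -17) = -17
F (MAX): max(-78, -22, -17) = -17
T (MIN): min(-49, 80) = -49
U (MIN): min(98, -4) = -4
V (MIN): min(-80, 9) = -80
G (MAX): max(-49, -4, -80) = -4
B (MIN): min(-17, -4) = -17
W (MIN): min(-6, -45, -39) = -45
X (MIN): min(-35, -44) = -44
Y (MIN): min(63, -67) = -67
H (MAX): max(-45, -44, -67) = -44
Z (MIN): min(-35, -69) = -69
AA (MIN): min(-63, -23) = -63
AB (MIN): min(-28, -52, -29, -20) = -52
J (MAX): max(-69, -63, -52) = -52
AC (MIN): min(-7, 11) = -7
AD (MIN): min(6, 56, 55, 78) = 6
K (MAX): max(-7, 6) = 6
C (MIN): min(-44, -52, 6) = -52
R0 (MAX): max(-77, -17, -52) = -17
At R0, MAX picks B (highest: -17).
At B, MIN picks F (lowest: -17).
At F, MAX picks S (highest: -17).
At S, MIN picks L19 (lowest: -17).
Terminal value -17.

R0 -> B -> F -> S -> L19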